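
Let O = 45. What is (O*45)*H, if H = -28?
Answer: -56700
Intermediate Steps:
(O*45)*H = (45*45)*(-28) = 2025*(-28) = -56700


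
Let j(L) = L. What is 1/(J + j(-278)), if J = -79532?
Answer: -1/79810 ≈ -1.2530e-5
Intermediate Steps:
1/(J + j(-278)) = 1/(-79532 - 278) = 1/(-79810) = -1/79810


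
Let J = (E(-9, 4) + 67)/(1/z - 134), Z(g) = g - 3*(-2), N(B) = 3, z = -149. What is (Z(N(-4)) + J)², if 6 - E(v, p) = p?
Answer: 28703814084/398681089 ≈ 71.997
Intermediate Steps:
E(v, p) = 6 - p
Z(g) = 6 + g (Z(g) = g + 6 = 6 + g)
J = -10281/19967 (J = ((6 - 1*4) + 67)/(1/(-149) - 134) = ((6 - 4) + 67)/(-1/149 - 134) = (2 + 67)/(-19967/149) = 69*(-149/19967) = -10281/19967 ≈ -0.51490)
(Z(N(-4)) + J)² = ((6 + 3) - 10281/19967)² = (9 - 10281/19967)² = (169422/19967)² = 28703814084/398681089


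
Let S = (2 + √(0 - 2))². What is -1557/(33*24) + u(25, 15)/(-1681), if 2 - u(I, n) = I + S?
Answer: -288613/147928 + 4*I*√2/1681 ≈ -1.951 + 0.0033652*I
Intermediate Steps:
S = (2 + I*√2)² (S = (2 + √(-2))² = (2 + I*√2)² ≈ 2.0 + 5.6569*I)
u(I, n) = 2 - I - (2 + I*√2)² (u(I, n) = 2 - (I + (2 + I*√2)²) = 2 + (-I - (2 + I*√2)²) = 2 - I - (2 + I*√2)²)
-1557/(33*24) + u(25, 15)/(-1681) = -1557/(33*24) + (-1*25 - 4*I*√2)/(-1681) = -1557/792 + (-25 - 4*I*√2)*(-1/1681) = -1557*1/792 + (25/1681 + 4*I*√2/1681) = -173/88 + (25/1681 + 4*I*√2/1681) = -288613/147928 + 4*I*√2/1681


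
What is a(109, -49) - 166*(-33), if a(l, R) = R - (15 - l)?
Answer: 5523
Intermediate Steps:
a(l, R) = -15 + R + l (a(l, R) = R + (-15 + l) = -15 + R + l)
a(109, -49) - 166*(-33) = (-15 - 49 + 109) - 166*(-33) = 45 + 5478 = 5523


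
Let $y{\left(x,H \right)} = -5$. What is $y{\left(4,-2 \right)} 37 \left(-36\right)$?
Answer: $6660$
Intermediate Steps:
$y{\left(4,-2 \right)} 37 \left(-36\right) = \left(-5\right) 37 \left(-36\right) = \left(-185\right) \left(-36\right) = 6660$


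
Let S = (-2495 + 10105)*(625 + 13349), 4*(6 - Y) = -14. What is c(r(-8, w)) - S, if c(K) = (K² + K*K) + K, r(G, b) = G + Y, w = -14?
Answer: -106342134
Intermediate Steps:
Y = 19/2 (Y = 6 - ¼*(-14) = 6 + 7/2 = 19/2 ≈ 9.5000)
r(G, b) = 19/2 + G (r(G, b) = G + 19/2 = 19/2 + G)
c(K) = K + 2*K² (c(K) = (K² + K²) + K = 2*K² + K = K + 2*K²)
S = 106342140 (S = 7610*13974 = 106342140)
c(r(-8, w)) - S = (19/2 - 8)*(1 + 2*(19/2 - 8)) - 1*106342140 = 3*(1 + 2*(3/2))/2 - 106342140 = 3*(1 + 3)/2 - 106342140 = (3/2)*4 - 106342140 = 6 - 106342140 = -106342134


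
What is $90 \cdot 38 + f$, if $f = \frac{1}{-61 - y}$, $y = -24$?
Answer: $\frac{126539}{37} \approx 3420.0$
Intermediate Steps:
$f = - \frac{1}{37}$ ($f = \frac{1}{-61 - -24} = \frac{1}{-61 + 24} = \frac{1}{-37} = - \frac{1}{37} \approx -0.027027$)
$90 \cdot 38 + f = 90 \cdot 38 - \frac{1}{37} = 3420 - \frac{1}{37} = \frac{126539}{37}$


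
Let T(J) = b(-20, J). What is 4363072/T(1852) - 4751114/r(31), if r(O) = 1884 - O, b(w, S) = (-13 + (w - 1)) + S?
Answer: -276376418/1684377 ≈ -164.08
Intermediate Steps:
b(w, S) = -14 + S + w (b(w, S) = (-13 + (-1 + w)) + S = (-14 + w) + S = -14 + S + w)
T(J) = -34 + J (T(J) = -14 + J - 20 = -34 + J)
4363072/T(1852) - 4751114/r(31) = 4363072/(-34 + 1852) - 4751114/(1884 - 1*31) = 4363072/1818 - 4751114/(1884 - 31) = 4363072*(1/1818) - 4751114/1853 = 2181536/909 - 4751114*1/1853 = 2181536/909 - 4751114/1853 = -276376418/1684377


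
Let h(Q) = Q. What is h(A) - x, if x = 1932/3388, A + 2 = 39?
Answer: 4408/121 ≈ 36.430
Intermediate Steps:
A = 37 (A = -2 + 39 = 37)
x = 69/121 (x = 1932*(1/3388) = 69/121 ≈ 0.57025)
h(A) - x = 37 - 1*69/121 = 37 - 69/121 = 4408/121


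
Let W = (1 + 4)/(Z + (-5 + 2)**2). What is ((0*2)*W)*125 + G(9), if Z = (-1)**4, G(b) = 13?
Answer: 13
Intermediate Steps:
Z = 1
W = 1/2 (W = (1 + 4)/(1 + (-5 + 2)**2) = 5/(1 + (-3)**2) = 5/(1 + 9) = 5/10 = 5*(1/10) = 1/2 ≈ 0.50000)
((0*2)*W)*125 + G(9) = ((0*2)*(1/2))*125 + 13 = (0*(1/2))*125 + 13 = 0*125 + 13 = 0 + 13 = 13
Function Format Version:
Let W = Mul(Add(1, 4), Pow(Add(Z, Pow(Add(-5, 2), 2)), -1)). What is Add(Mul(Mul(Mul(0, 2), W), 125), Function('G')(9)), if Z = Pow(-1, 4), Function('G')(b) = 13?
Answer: 13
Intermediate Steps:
Z = 1
W = Rational(1, 2) (W = Mul(Add(1, 4), Pow(Add(1, Pow(Add(-5, 2), 2)), -1)) = Mul(5, Pow(Add(1, Pow(-3, 2)), -1)) = Mul(5, Pow(Add(1, 9), -1)) = Mul(5, Pow(10, -1)) = Mul(5, Rational(1, 10)) = Rational(1, 2) ≈ 0.50000)
Add(Mul(Mul(Mul(0, 2), W), 125), Function('G')(9)) = Add(Mul(Mul(Mul(0, 2), Rational(1, 2)), 125), 13) = Add(Mul(Mul(0, Rational(1, 2)), 125), 13) = Add(Mul(0, 125), 13) = Add(0, 13) = 13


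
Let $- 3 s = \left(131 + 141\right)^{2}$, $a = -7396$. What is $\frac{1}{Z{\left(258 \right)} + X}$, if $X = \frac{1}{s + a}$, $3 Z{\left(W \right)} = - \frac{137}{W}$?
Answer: $- \frac{37218564}{6588943} \approx -5.6486$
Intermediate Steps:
$s = - \frac{73984}{3}$ ($s = - \frac{\left(131 + 141\right)^{2}}{3} = - \frac{272^{2}}{3} = \left(- \frac{1}{3}\right) 73984 = - \frac{73984}{3} \approx -24661.0$)
$Z{\left(W \right)} = - \frac{137}{3 W}$ ($Z{\left(W \right)} = \frac{\left(-137\right) \frac{1}{W}}{3} = - \frac{137}{3 W}$)
$X = - \frac{3}{96172}$ ($X = \frac{1}{- \frac{73984}{3} - 7396} = \frac{1}{- \frac{96172}{3}} = - \frac{3}{96172} \approx -3.1194 \cdot 10^{-5}$)
$\frac{1}{Z{\left(258 \right)} + X} = \frac{1}{- \frac{137}{3 \cdot 258} - \frac{3}{96172}} = \frac{1}{\left(- \frac{137}{3}\right) \frac{1}{258} - \frac{3}{96172}} = \frac{1}{- \frac{137}{774} - \frac{3}{96172}} = \frac{1}{- \frac{6588943}{37218564}} = - \frac{37218564}{6588943}$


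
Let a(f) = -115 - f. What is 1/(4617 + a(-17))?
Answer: 1/4519 ≈ 0.00022129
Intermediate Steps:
1/(4617 + a(-17)) = 1/(4617 + (-115 - 1*(-17))) = 1/(4617 + (-115 + 17)) = 1/(4617 - 98) = 1/4519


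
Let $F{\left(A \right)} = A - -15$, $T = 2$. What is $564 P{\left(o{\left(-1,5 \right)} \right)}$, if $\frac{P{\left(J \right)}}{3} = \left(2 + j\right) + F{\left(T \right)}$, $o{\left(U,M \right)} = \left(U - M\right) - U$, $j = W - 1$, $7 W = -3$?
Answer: $\frac{208116}{7} \approx 29731.0$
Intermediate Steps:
$W = - \frac{3}{7}$ ($W = \frac{1}{7} \left(-3\right) = - \frac{3}{7} \approx -0.42857$)
$F{\left(A \right)} = 15 + A$ ($F{\left(A \right)} = A + 15 = 15 + A$)
$j = - \frac{10}{7}$ ($j = - \frac{3}{7} - 1 = - \frac{10}{7} \approx -1.4286$)
$o{\left(U,M \right)} = - M$
$P{\left(J \right)} = \frac{369}{7}$ ($P{\left(J \right)} = 3 \left(\left(2 - \frac{10}{7}\right) + \left(15 + 2\right)\right) = 3 \left(\frac{4}{7} + 17\right) = 3 \cdot \frac{123}{7} = \frac{369}{7}$)
$564 P{\left(o{\left(-1,5 \right)} \right)} = 564 \cdot \frac{369}{7} = \frac{208116}{7}$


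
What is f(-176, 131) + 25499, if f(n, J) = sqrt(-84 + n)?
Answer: 25499 + 2*I*sqrt(65) ≈ 25499.0 + 16.125*I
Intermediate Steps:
f(-176, 131) + 25499 = sqrt(-84 - 176) + 25499 = sqrt(-260) + 25499 = 2*I*sqrt(65) + 25499 = 25499 + 2*I*sqrt(65)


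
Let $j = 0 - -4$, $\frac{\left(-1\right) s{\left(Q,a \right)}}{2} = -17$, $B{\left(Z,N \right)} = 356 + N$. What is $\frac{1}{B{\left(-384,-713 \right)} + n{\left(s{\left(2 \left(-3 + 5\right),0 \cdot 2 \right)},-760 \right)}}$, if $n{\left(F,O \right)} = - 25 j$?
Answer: $- \frac{1}{457} \approx -0.0021882$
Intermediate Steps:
$s{\left(Q,a \right)} = 34$ ($s{\left(Q,a \right)} = \left(-2\right) \left(-17\right) = 34$)
$j = 4$ ($j = 0 + 4 = 4$)
$n{\left(F,O \right)} = -100$ ($n{\left(F,O \right)} = \left(-25\right) 4 = -100$)
$\frac{1}{B{\left(-384,-713 \right)} + n{\left(s{\left(2 \left(-3 + 5\right),0 \cdot 2 \right)},-760 \right)}} = \frac{1}{\left(356 - 713\right) - 100} = \frac{1}{-357 - 100} = \frac{1}{-457} = - \frac{1}{457}$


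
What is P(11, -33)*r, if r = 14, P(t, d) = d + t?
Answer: -308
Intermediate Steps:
P(11, -33)*r = (-33 + 11)*14 = -22*14 = -308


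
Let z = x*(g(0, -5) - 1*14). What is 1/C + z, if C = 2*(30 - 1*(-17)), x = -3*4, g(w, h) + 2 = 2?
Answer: 15793/94 ≈ 168.01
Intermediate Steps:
g(w, h) = 0 (g(w, h) = -2 + 2 = 0)
x = -12
C = 94 (C = 2*(30 + 17) = 2*47 = 94)
z = 168 (z = -12*(0 - 1*14) = -12*(0 - 14) = -12*(-14) = 168)
1/C + z = 1/94 + 168 = 15793/94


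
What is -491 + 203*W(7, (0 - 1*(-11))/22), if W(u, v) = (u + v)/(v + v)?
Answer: 2063/2 ≈ 1031.5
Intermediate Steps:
W(u, v) = (u + v)/(2*v) (W(u, v) = (u + v)/((2*v)) = (u + v)*(1/(2*v)) = (u + v)/(2*v))
-491 + 203*W(7, (0 - 1*(-11))/22) = -491 + 203*((7 + (0 - 1*(-11))/22)/(2*(((0 - 1*(-11))/22)))) = -491 + 203*((7 + (0 + 11)*(1/22))/(2*(((0 + 11)*(1/22))))) = -491 + 203*((7 + 11*(1/22))/(2*((11*(1/22))))) = -491 + 203*((7 + 1/2)/(2*(1/2))) = -491 + 203*((1/2)*2*(15/2)) = -491 + 203*(15/2) = -491 + 3045/2 = 2063/2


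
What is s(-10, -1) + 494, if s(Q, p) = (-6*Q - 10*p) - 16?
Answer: 548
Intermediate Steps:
s(Q, p) = -16 - 10*p - 6*Q (s(Q, p) = (-10*p - 6*Q) - 16 = -16 - 10*p - 6*Q)
s(-10, -1) + 494 = (-16 - 10*(-1) - 6*(-10)) + 494 = (-16 + 10 + 60) + 494 = 54 + 494 = 548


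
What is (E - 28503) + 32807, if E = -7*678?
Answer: -442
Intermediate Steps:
E = -4746
(E - 28503) + 32807 = (-4746 - 28503) + 32807 = -33249 + 32807 = -442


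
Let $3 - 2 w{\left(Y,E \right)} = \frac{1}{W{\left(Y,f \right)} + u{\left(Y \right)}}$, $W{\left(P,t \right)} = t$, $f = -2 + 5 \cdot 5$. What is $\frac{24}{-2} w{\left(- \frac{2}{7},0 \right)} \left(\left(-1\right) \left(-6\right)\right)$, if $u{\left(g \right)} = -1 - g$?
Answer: $- \frac{1383}{13} \approx -106.38$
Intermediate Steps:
$f = 23$ ($f = -2 + 25 = 23$)
$w{\left(Y,E \right)} = \frac{3}{2} - \frac{1}{2 \left(22 - Y\right)}$ ($w{\left(Y,E \right)} = \frac{3}{2} - \frac{1}{2 \left(23 - \left(1 + Y\right)\right)} = \frac{3}{2} - \frac{1}{2 \left(22 - Y\right)}$)
$\frac{24}{-2} w{\left(- \frac{2}{7},0 \right)} \left(\left(-1\right) \left(-6\right)\right) = \frac{24}{-2} \frac{-65 + 3 \left(- \frac{2}{7}\right)}{2 \left(-22 - \frac{2}{7}\right)} \left(\left(-1\right) \left(-6\right)\right) = 24 \left(- \frac{1}{2}\right) \frac{-65 + 3 \left(\left(-2\right) \frac{1}{7}\right)}{2 \left(-22 - \frac{2}{7}\right)} 6 = - 12 \frac{-65 + 3 \left(- \frac{2}{7}\right)}{2 \left(-22 - \frac{2}{7}\right)} 6 = - 12 \frac{-65 - \frac{6}{7}}{2 \left(- \frac{156}{7}\right)} 6 = - 12 \cdot \frac{1}{2} \left(- \frac{7}{156}\right) \left(- \frac{461}{7}\right) 6 = \left(-12\right) \frac{461}{312} \cdot 6 = \left(- \frac{461}{26}\right) 6 = - \frac{1383}{13}$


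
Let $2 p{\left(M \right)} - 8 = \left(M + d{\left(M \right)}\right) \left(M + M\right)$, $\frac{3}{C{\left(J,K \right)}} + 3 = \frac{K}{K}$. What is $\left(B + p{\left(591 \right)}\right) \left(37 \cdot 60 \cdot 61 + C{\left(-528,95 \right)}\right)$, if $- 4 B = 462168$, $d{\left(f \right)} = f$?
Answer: $78952235544$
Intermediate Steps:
$C{\left(J,K \right)} = - \frac{3}{2}$ ($C{\left(J,K \right)} = \frac{3}{-3 + \frac{K}{K}} = \frac{3}{-3 + 1} = \frac{3}{-2} = 3 \left(- \frac{1}{2}\right) = - \frac{3}{2}$)
$p{\left(M \right)} = 4 + 2 M^{2}$ ($p{\left(M \right)} = 4 + \frac{\left(M + M\right) \left(M + M\right)}{2} = 4 + \frac{2 M 2 M}{2} = 4 + \frac{4 M^{2}}{2} = 4 + 2 M^{2}$)
$B = -115542$ ($B = \left(- \frac{1}{4}\right) 462168 = -115542$)
$\left(B + p{\left(591 \right)}\right) \left(37 \cdot 60 \cdot 61 + C{\left(-528,95 \right)}\right) = \left(-115542 + \left(4 + 2 \cdot 591^{2}\right)\right) \left(37 \cdot 60 \cdot 61 - \frac{3}{2}\right) = \left(-115542 + \left(4 + 2 \cdot 349281\right)\right) \left(2220 \cdot 61 - \frac{3}{2}\right) = \left(-115542 + \left(4 + 698562\right)\right) \left(135420 - \frac{3}{2}\right) = \left(-115542 + 698566\right) \frac{270837}{2} = 583024 \cdot \frac{270837}{2} = 78952235544$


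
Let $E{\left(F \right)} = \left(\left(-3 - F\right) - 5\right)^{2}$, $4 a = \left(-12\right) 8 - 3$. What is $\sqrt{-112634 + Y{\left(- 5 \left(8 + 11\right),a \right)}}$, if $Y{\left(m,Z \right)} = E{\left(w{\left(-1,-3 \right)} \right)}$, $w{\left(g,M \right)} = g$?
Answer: $i \sqrt{112585} \approx 335.54 i$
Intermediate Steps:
$a = - \frac{99}{4}$ ($a = \frac{\left(-12\right) 8 - 3}{4} = \frac{-96 - 3}{4} = \frac{1}{4} \left(-99\right) = - \frac{99}{4} \approx -24.75$)
$E{\left(F \right)} = \left(-8 - F\right)^{2}$
$Y{\left(m,Z \right)} = 49$ ($Y{\left(m,Z \right)} = \left(8 - 1\right)^{2} = 7^{2} = 49$)
$\sqrt{-112634 + Y{\left(- 5 \left(8 + 11\right),a \right)}} = \sqrt{-112634 + 49} = \sqrt{-112585} = i \sqrt{112585}$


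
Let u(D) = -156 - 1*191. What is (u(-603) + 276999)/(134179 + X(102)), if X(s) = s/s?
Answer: 69163/33545 ≈ 2.0618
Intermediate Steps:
X(s) = 1
u(D) = -347 (u(D) = -156 - 191 = -347)
(u(-603) + 276999)/(134179 + X(102)) = (-347 + 276999)/(134179 + 1) = 276652/134180 = 276652*(1/134180) = 69163/33545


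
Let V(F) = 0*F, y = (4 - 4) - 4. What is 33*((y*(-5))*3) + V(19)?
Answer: 1980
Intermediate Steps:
y = -4 (y = 0 - 4 = -4)
V(F) = 0
33*((y*(-5))*3) + V(19) = 33*(-4*(-5)*3) + 0 = 33*(20*3) + 0 = 33*60 + 0 = 1980 + 0 = 1980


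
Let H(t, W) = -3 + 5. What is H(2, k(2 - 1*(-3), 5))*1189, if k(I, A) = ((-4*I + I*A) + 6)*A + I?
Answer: 2378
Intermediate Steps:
k(I, A) = I + A*(6 - 4*I + A*I) (k(I, A) = ((-4*I + A*I) + 6)*A + I = (6 - 4*I + A*I)*A + I = A*(6 - 4*I + A*I) + I = I + A*(6 - 4*I + A*I))
H(t, W) = 2
H(2, k(2 - 1*(-3), 5))*1189 = 2*1189 = 2378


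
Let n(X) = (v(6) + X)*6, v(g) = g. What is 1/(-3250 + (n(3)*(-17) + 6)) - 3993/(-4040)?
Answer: 8307413/8407240 ≈ 0.98813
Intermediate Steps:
n(X) = 36 + 6*X (n(X) = (6 + X)*6 = 36 + 6*X)
1/(-3250 + (n(3)*(-17) + 6)) - 3993/(-4040) = 1/(-3250 + ((36 + 6*3)*(-17) + 6)) - 3993/(-4040) = 1/(-3250 + ((36 + 18)*(-17) + 6)) - 3993*(-1)/4040 = 1/(-3250 + (54*(-17) + 6)) - 1*(-3993/4040) = 1/(-3250 + (-918 + 6)) + 3993/4040 = 1/(-3250 - 912) + 3993/4040 = 1/(-4162) + 3993/4040 = -1/4162 + 3993/4040 = 8307413/8407240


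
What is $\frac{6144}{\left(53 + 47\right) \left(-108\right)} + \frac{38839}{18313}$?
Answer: $\frac{6394711}{4120425} \approx 1.552$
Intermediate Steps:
$\frac{6144}{\left(53 + 47\right) \left(-108\right)} + \frac{38839}{18313} = \frac{6144}{100 \left(-108\right)} + 38839 \cdot \frac{1}{18313} = \frac{6144}{-10800} + \frac{38839}{18313} = 6144 \left(- \frac{1}{10800}\right) + \frac{38839}{18313} = - \frac{128}{225} + \frac{38839}{18313} = \frac{6394711}{4120425}$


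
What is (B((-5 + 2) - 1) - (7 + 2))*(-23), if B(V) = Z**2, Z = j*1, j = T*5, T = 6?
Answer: -20493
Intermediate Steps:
j = 30 (j = 6*5 = 30)
Z = 30 (Z = 30*1 = 30)
B(V) = 900 (B(V) = 30**2 = 900)
(B((-5 + 2) - 1) - (7 + 2))*(-23) = (900 - (7 + 2))*(-23) = (900 - 1*9)*(-23) = (900 - 9)*(-23) = 891*(-23) = -20493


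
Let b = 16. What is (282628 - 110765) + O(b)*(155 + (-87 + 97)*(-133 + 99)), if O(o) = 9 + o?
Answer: 167238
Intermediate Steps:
(282628 - 110765) + O(b)*(155 + (-87 + 97)*(-133 + 99)) = (282628 - 110765) + (9 + 16)*(155 + (-87 + 97)*(-133 + 99)) = 171863 + 25*(155 + 10*(-34)) = 171863 + 25*(155 - 340) = 171863 + 25*(-185) = 171863 - 4625 = 167238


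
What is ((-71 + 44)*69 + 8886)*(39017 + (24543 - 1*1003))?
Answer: 439337811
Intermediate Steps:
((-71 + 44)*69 + 8886)*(39017 + (24543 - 1*1003)) = (-27*69 + 8886)*(39017 + (24543 - 1003)) = (-1863 + 8886)*(39017 + 23540) = 7023*62557 = 439337811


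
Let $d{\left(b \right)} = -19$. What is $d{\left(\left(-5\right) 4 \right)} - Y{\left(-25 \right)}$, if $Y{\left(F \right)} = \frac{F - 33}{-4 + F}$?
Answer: $-21$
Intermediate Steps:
$Y{\left(F \right)} = \frac{-33 + F}{-4 + F}$
$d{\left(\left(-5\right) 4 \right)} - Y{\left(-25 \right)} = -19 - \frac{-33 - 25}{-4 - 25} = -19 - \frac{1}{-29} \left(-58\right) = -19 - \left(- \frac{1}{29}\right) \left(-58\right) = -19 - 2 = -21$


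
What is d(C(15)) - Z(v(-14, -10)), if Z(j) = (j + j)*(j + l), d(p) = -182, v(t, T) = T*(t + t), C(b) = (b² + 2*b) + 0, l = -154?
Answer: -70742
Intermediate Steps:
C(b) = b² + 2*b
v(t, T) = 2*T*t (v(t, T) = T*(2*t) = 2*T*t)
Z(j) = 2*j*(-154 + j) (Z(j) = (j + j)*(j - 154) = (2*j)*(-154 + j) = 2*j*(-154 + j))
d(C(15)) - Z(v(-14, -10)) = -182 - 2*2*(-10)*(-14)*(-154 + 2*(-10)*(-14)) = -182 - 2*280*(-154 + 280) = -182 - 2*280*126 = -182 - 1*70560 = -182 - 70560 = -70742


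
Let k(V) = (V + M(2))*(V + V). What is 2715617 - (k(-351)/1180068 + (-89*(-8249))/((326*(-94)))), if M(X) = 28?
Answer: 8183584305259849/3013500316 ≈ 2.7156e+6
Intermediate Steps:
k(V) = 2*V*(28 + V) (k(V) = (V + 28)*(V + V) = (28 + V)*(2*V) = 2*V*(28 + V))
2715617 - (k(-351)/1180068 + (-89*(-8249))/((326*(-94)))) = 2715617 - ((2*(-351)*(28 - 351))/1180068 + (-89*(-8249))/((326*(-94)))) = 2715617 - ((2*(-351)*(-323))*(1/1180068) + 734161/(-30644)) = 2715617 - (226746*(1/1180068) + 734161*(-1/30644)) = 2715617 - (37791/196678 - 734161/30644) = 2715617 - 1*(-71617624877/3013500316) = 2715617 + 71617624877/3013500316 = 8183584305259849/3013500316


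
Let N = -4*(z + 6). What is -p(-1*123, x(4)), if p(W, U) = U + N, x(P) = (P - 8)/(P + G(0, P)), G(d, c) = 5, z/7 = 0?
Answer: 220/9 ≈ 24.444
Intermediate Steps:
z = 0 (z = 7*0 = 0)
N = -24 (N = -4*(0 + 6) = -4*6 = -24)
x(P) = (-8 + P)/(5 + P) (x(P) = (P - 8)/(P + 5) = (-8 + P)/(5 + P))
p(W, U) = -24 + U (p(W, U) = U - 24 = -24 + U)
-p(-1*123, x(4)) = -(-24 + (-8 + 4)/(5 + 4)) = -(-24 - 4/9) = -1*(-220/9) = 220/9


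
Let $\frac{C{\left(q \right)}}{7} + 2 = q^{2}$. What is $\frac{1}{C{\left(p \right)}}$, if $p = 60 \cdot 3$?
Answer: $\frac{1}{226786} \approx 4.4094 \cdot 10^{-6}$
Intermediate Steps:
$p = 180$
$C{\left(q \right)} = -14 + 7 q^{2}$
$\frac{1}{C{\left(p \right)}} = \frac{1}{-14 + 7 \cdot 180^{2}} = \frac{1}{-14 + 7 \cdot 32400} = \frac{1}{-14 + 226800} = \frac{1}{226786}$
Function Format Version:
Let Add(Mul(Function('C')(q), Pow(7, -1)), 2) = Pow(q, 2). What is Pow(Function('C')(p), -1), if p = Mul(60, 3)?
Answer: Rational(1, 226786) ≈ 4.4094e-6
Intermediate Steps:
p = 180
Function('C')(q) = Add(-14, Mul(7, Pow(q, 2)))
Pow(Function('C')(p), -1) = Pow(Add(-14, Mul(7, Pow(180, 2))), -1) = Pow(Add(-14, Mul(7, 32400)), -1) = Pow(Add(-14, 226800), -1) = Pow(226786, -1) = Rational(1, 226786)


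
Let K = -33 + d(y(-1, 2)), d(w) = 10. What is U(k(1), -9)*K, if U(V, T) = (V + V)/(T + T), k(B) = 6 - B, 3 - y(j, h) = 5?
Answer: 115/9 ≈ 12.778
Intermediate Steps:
y(j, h) = -2 (y(j, h) = 3 - 1*5 = 3 - 5 = -2)
K = -23 (K = -33 + 10 = -23)
U(V, T) = V/T (U(V, T) = (2*V)/((2*T)) = (2*V)*(1/(2*T)) = V/T)
U(k(1), -9)*K = ((6 - 1*1)/(-9))*(-23) = ((6 - 1)*(-⅑))*(-23) = (5*(-⅑))*(-23) = -5/9*(-23) = 115/9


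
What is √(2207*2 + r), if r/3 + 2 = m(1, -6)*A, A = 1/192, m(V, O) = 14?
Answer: √282126/8 ≈ 66.394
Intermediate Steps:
A = 1/192 ≈ 0.0052083
r = -185/32 (r = -6 + 3*(14*(1/192)) = -6 + 3*(7/96) = -6 + 7/32 = -185/32 ≈ -5.7813)
√(2207*2 + r) = √(2207*2 - 185/32) = √(4414 - 185/32) = √(141063/32) = √282126/8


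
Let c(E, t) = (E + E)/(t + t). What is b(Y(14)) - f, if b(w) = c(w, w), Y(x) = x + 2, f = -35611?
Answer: 35612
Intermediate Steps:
Y(x) = 2 + x
c(E, t) = E/t (c(E, t) = (2*E)/((2*t)) = (2*E)*(1/(2*t)) = E/t)
b(w) = 1 (b(w) = w/w = 1)
b(Y(14)) - f = 1 - 1*(-35611) = 1 + 35611 = 35612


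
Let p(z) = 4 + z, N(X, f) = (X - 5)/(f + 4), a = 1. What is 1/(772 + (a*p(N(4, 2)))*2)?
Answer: 3/2339 ≈ 0.0012826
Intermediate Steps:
N(X, f) = (-5 + X)/(4 + f)
1/(772 + (a*p(N(4, 2)))*2) = 1/(772 + (1*(4 + (-5 + 4)/(4 + 2)))*2) = 1/(772 + (1*(4 - 1/6))*2) = 1/(772 + (1*(4 + (⅙)*(-1)))*2) = 1/(772 + (1*(4 - ⅙))*2) = 1/(772 + (1*(23/6))*2) = 1/(772 + (23/6)*2) = 1/(772 + 23/3) = 1/(2339/3) = 3/2339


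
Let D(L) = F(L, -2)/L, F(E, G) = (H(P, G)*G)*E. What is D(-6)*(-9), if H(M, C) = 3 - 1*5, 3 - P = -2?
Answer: -36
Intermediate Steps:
P = 5 (P = 3 - 1*(-2) = 3 + 2 = 5)
H(M, C) = -2 (H(M, C) = 3 - 5 = -2)
F(E, G) = -2*E*G (F(E, G) = (-2*G)*E = -2*E*G)
D(L) = 4 (D(L) = (-2*L*(-2))/L = (4*L)/L = 4)
D(-6)*(-9) = 4*(-9) = -36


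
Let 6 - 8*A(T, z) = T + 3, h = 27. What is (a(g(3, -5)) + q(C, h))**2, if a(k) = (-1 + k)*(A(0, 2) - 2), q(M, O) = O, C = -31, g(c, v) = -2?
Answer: 65025/64 ≈ 1016.0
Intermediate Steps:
A(T, z) = 3/8 - T/8 (A(T, z) = 3/4 - (T + 3)/8 = 3/4 - (3 + T)/8 = 3/4 + (-3/8 - T/8) = 3/8 - T/8)
a(k) = 13/8 - 13*k/8 (a(k) = (-1 + k)*((3/8 - 1/8*0) - 2) = (-1 + k)*((3/8 + 0) - 2) = (-1 + k)*(3/8 - 2) = (-1 + k)*(-13/8) = 13/8 - 13*k/8)
(a(g(3, -5)) + q(C, h))**2 = ((13/8 - 13/8*(-2)) + 27)**2 = ((13/8 + 13/4) + 27)**2 = (39/8 + 27)**2 = (255/8)**2 = 65025/64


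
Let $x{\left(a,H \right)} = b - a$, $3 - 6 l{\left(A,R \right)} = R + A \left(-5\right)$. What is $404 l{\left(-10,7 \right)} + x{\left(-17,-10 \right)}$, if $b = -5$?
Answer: $-3624$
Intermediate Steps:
$l{\left(A,R \right)} = \frac{1}{2} - \frac{R}{6} + \frac{5 A}{6}$ ($l{\left(A,R \right)} = \frac{1}{2} - \frac{R + A \left(-5\right)}{6} = \frac{1}{2} - \frac{R - 5 A}{6} = \frac{1}{2} + \left(- \frac{R}{6} + \frac{5 A}{6}\right) = \frac{1}{2} - \frac{R}{6} + \frac{5 A}{6}$)
$x{\left(a,H \right)} = -5 - a$
$404 l{\left(-10,7 \right)} + x{\left(-17,-10 \right)} = 404 \left(\frac{1}{2} - \frac{7}{6} + \frac{5}{6} \left(-10\right)\right) - -12 = 404 \left(\frac{1}{2} - \frac{7}{6} - \frac{25}{3}\right) + \left(-5 + 17\right) = 404 \left(-9\right) + 12 = -3636 + 12 = -3624$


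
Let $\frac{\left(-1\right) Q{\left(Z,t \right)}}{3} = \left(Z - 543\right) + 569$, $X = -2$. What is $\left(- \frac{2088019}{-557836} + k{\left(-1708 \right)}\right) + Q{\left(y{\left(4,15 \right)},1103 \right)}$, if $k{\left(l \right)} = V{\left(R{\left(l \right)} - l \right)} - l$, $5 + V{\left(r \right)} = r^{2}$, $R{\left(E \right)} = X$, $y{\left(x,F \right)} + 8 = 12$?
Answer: $\frac{1624447853983}{557836} \approx 2.9121 \cdot 10^{6}$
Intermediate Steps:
$y{\left(x,F \right)} = 4$ ($y{\left(x,F \right)} = -8 + 12 = 4$)
$R{\left(E \right)} = -2$
$V{\left(r \right)} = -5 + r^{2}$
$Q{\left(Z,t \right)} = -78 - 3 Z$ ($Q{\left(Z,t \right)} = - 3 \left(\left(Z - 543\right) + 569\right) = - 3 \left(\left(-543 + Z\right) + 569\right) = - 3 \left(26 + Z\right) = -78 - 3 Z$)
$k{\left(l \right)} = -5 + \left(-2 - l\right)^{2} - l$ ($k{\left(l \right)} = \left(-5 + \left(-2 - l\right)^{2}\right) - l = -5 + \left(-2 - l\right)^{2} - l$)
$\left(- \frac{2088019}{-557836} + k{\left(-1708 \right)}\right) + Q{\left(y{\left(4,15 \right)},1103 \right)} = \left(- \frac{2088019}{-557836} - \left(-1703 - \left(2 - 1708\right)^{2}\right)\right) - 90 = \left(\left(-2088019\right) \left(- \frac{1}{557836}\right) + \left(-5 + \left(-1706\right)^{2} + 1708\right)\right) - 90 = \left(\frac{2088019}{557836} + \left(-5 + 2910436 + 1708\right)\right) - 90 = \left(\frac{2088019}{557836} + 2912139\right) - 90 = \frac{1624498059223}{557836} - 90 = \frac{1624447853983}{557836}$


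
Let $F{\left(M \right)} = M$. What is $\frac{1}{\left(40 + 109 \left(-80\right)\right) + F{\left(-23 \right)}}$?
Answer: $- \frac{1}{8703} \approx -0.0001149$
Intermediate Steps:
$\frac{1}{\left(40 + 109 \left(-80\right)\right) + F{\left(-23 \right)}} = \frac{1}{\left(40 + 109 \left(-80\right)\right) - 23} = \frac{1}{\left(40 - 8720\right) - 23} = \frac{1}{-8680 - 23} = \frac{1}{-8703} = - \frac{1}{8703}$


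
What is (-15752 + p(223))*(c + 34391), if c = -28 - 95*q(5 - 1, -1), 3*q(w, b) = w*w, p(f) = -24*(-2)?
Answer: -1595039576/3 ≈ -5.3168e+8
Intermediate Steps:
p(f) = 48
q(w, b) = w**2/3 (q(w, b) = (w*w)/3 = w**2/3)
c = -1604/3 (c = -28 - 95*(5 - 1)**2/3 = -28 - 95*4**2/3 = -28 - 95*16/3 = -28 - 1520/3 = -1604/3 ≈ -534.67)
(-15752 + p(223))*(c + 34391) = (-15752 + 48)*(-1604/3 + 34391) = -15704*101569/3 = -1595039576/3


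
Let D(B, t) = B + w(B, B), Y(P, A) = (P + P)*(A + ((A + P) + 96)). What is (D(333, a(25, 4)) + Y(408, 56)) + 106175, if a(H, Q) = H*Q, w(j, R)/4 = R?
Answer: 610496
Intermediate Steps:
w(j, R) = 4*R
Y(P, A) = 2*P*(96 + P + 2*A) (Y(P, A) = (2*P)*(A + (96 + A + P)) = (2*P)*(96 + P + 2*A) = 2*P*(96 + P + 2*A))
D(B, t) = 5*B (D(B, t) = B + 4*B = 5*B)
(D(333, a(25, 4)) + Y(408, 56)) + 106175 = (5*333 + 2*408*(96 + 408 + 2*56)) + 106175 = (1665 + 2*408*(96 + 408 + 112)) + 106175 = (1665 + 2*408*616) + 106175 = (1665 + 502656) + 106175 = 504321 + 106175 = 610496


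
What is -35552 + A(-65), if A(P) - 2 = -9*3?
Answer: -35577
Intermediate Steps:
A(P) = -25 (A(P) = 2 - 9*3 = 2 - 27 = -25)
-35552 + A(-65) = -35552 - 25 = -35577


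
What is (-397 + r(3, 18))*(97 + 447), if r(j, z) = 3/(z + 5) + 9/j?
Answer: -4928096/23 ≈ -2.1427e+5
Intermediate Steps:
r(j, z) = 3/(5 + z) + 9/j
(-397 + r(3, 18))*(97 + 447) = (-397 + 3*(15 + 3 + 3*18)/(3*(5 + 18)))*(97 + 447) = (-397 + 3*(1/3)*(15 + 3 + 54)/23)*544 = (-397 + 3*(1/3)*(1/23)*72)*544 = (-397 + 72/23)*544 = -9059/23*544 = -4928096/23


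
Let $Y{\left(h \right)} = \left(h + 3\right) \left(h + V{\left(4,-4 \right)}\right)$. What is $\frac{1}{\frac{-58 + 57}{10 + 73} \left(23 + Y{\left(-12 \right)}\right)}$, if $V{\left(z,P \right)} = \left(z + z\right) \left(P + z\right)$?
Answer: $- \frac{83}{131} \approx -0.63359$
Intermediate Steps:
$V{\left(z,P \right)} = 2 z \left(P + z\right)$
$Y{\left(h \right)} = h \left(3 + h\right)$ ($Y{\left(h \right)} = \left(h + 3\right) \left(h + 2 \cdot 4 \left(-4 + 4\right)\right) = \left(3 + h\right) \left(h + 2 \cdot 4 \cdot 0\right) = \left(3 + h\right) \left(h + 0\right) = \left(3 + h\right) h = h \left(3 + h\right)$)
$\frac{1}{\frac{-58 + 57}{10 + 73} \left(23 + Y{\left(-12 \right)}\right)} = \frac{1}{\frac{-58 + 57}{10 + 73} \left(23 - 12 \left(3 - 12\right)\right)} = \frac{1}{- \frac{1}{83} \left(23 - -108\right)} = \frac{1}{\left(-1\right) \frac{1}{83} \left(23 + 108\right)} = \frac{1}{\left(- \frac{1}{83}\right) 131} = \frac{1}{- \frac{131}{83}} = - \frac{83}{131}$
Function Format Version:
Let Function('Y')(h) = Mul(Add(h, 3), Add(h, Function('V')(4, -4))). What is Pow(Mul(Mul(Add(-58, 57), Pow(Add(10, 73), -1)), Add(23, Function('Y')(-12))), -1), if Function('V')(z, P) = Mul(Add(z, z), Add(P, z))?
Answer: Rational(-83, 131) ≈ -0.63359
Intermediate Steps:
Function('V')(z, P) = Mul(2, z, Add(P, z)) (Function('V')(z, P) = Mul(Mul(2, z), Add(P, z)) = Mul(2, z, Add(P, z)))
Function('Y')(h) = Mul(h, Add(3, h)) (Function('Y')(h) = Mul(Add(h, 3), Add(h, Mul(2, 4, Add(-4, 4)))) = Mul(Add(3, h), Add(h, Mul(2, 4, 0))) = Mul(Add(3, h), Add(h, 0)) = Mul(Add(3, h), h) = Mul(h, Add(3, h)))
Pow(Mul(Mul(Add(-58, 57), Pow(Add(10, 73), -1)), Add(23, Function('Y')(-12))), -1) = Pow(Mul(Mul(Add(-58, 57), Pow(Add(10, 73), -1)), Add(23, Mul(-12, Add(3, -12)))), -1) = Pow(Mul(Mul(-1, Pow(83, -1)), Add(23, Mul(-12, -9))), -1) = Pow(Mul(Mul(-1, Rational(1, 83)), Add(23, 108)), -1) = Pow(Mul(Rational(-1, 83), 131), -1) = Pow(Rational(-131, 83), -1) = Rational(-83, 131)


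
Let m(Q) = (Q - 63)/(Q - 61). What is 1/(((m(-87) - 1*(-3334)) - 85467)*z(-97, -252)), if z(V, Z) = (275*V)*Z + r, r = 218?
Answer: -37/20428341251953 ≈ -1.8112e-12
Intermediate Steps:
m(Q) = (-63 + Q)/(-61 + Q)
z(V, Z) = 218 + 275*V*Z (z(V, Z) = (275*V)*Z + 218 = 275*V*Z + 218 = 218 + 275*V*Z)
1/(((m(-87) - 1*(-3334)) - 85467)*z(-97, -252)) = 1/((((-63 - 87)/(-61 - 87) - 1*(-3334)) - 85467)*(218 + 275*(-97)*(-252))) = 1/(((-150/(-148) + 3334) - 85467)*(218 + 6722100)) = 1/(((-1/148*(-150) + 3334) - 85467)*6722318) = (1/6722318)/((75/74 + 3334) - 85467) = (1/6722318)/(246791/74 - 85467) = (1/6722318)/(-6077767/74) = -74/6077767*1/6722318 = -37/20428341251953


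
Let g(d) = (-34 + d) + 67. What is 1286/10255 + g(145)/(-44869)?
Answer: 55876144/460131595 ≈ 0.12144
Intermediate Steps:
g(d) = 33 + d
1286/10255 + g(145)/(-44869) = 1286/10255 + (33 + 145)/(-44869) = 1286*(1/10255) + 178*(-1/44869) = 1286/10255 - 178/44869 = 55876144/460131595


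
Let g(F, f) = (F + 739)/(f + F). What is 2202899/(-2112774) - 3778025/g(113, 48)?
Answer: -71395670470961/100004636 ≈ -7.1392e+5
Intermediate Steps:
g(F, f) = (739 + F)/(F + f)
2202899/(-2112774) - 3778025/g(113, 48) = 2202899/(-2112774) - 3778025*(113 + 48)/(739 + 113) = 2202899*(-1/2112774) - 3778025/(852/161) = -2202899/2112774 - 3778025/((1/161)*852) = -2202899/2112774 - 3778025/852/161 = -2202899/2112774 - 3778025*161/852 = -2202899/2112774 - 608262025/852 = -71395670470961/100004636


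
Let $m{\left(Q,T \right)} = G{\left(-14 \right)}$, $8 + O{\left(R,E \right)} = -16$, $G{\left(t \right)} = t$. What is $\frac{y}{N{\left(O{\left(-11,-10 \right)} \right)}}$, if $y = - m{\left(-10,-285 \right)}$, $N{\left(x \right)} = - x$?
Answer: $\frac{7}{12} \approx 0.58333$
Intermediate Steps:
$O{\left(R,E \right)} = -24$ ($O{\left(R,E \right)} = -8 - 16 = -24$)
$m{\left(Q,T \right)} = -14$
$y = 14$ ($y = \left(-1\right) \left(-14\right) = 14$)
$\frac{y}{N{\left(O{\left(-11,-10 \right)} \right)}} = \frac{14}{\left(-1\right) \left(-24\right)} = \frac{14}{24} = 14 \cdot \frac{1}{24} = \frac{7}{12}$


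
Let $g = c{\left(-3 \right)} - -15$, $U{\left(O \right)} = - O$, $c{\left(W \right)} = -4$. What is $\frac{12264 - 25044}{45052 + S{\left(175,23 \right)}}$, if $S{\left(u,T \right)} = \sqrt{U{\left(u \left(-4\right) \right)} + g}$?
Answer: $- \frac{575764560}{2029681993} + \frac{38340 \sqrt{79}}{2029681993} \approx -0.2835$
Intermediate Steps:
$g = 11$ ($g = -4 - -15 = -4 + 15 = 11$)
$S{\left(u,T \right)} = \sqrt{11 + 4 u}$ ($S{\left(u,T \right)} = \sqrt{- u \left(-4\right) + 11} = \sqrt{- \left(-4\right) u + 11} = \sqrt{4 u + 11} = \sqrt{11 + 4 u}$)
$\frac{12264 - 25044}{45052 + S{\left(175,23 \right)}} = \frac{12264 - 25044}{45052 + \sqrt{11 + 4 \cdot 175}} = - \frac{12780}{45052 + \sqrt{11 + 700}} = - \frac{12780}{45052 + \sqrt{711}} = - \frac{12780}{45052 + 3 \sqrt{79}}$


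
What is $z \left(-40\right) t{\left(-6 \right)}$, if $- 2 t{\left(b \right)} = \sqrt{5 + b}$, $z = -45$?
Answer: $- 900 i \approx - 900.0 i$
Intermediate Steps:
$t{\left(b \right)} = - \frac{\sqrt{5 + b}}{2}$
$z \left(-40\right) t{\left(-6 \right)} = \left(-45\right) \left(-40\right) \left(- \frac{\sqrt{5 - 6}}{2}\right) = 1800 \left(- \frac{\sqrt{-1}}{2}\right) = 1800 \left(- \frac{i}{2}\right) = - 900 i$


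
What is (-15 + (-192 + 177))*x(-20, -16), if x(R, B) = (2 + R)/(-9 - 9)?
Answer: -30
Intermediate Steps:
x(R, B) = -⅑ - R/18 (x(R, B) = (2 + R)/(-18) = (2 + R)*(-1/18) = -⅑ - R/18)
(-15 + (-192 + 177))*x(-20, -16) = (-15 + (-192 + 177))*(-⅑ - 1/18*(-20)) = (-15 - 15)*(-⅑ + 10/9) = -30*1 = -30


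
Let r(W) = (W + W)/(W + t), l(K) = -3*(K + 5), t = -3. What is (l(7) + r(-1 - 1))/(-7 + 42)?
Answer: -176/175 ≈ -1.0057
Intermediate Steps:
l(K) = -15 - 3*K (l(K) = -3*(5 + K) = -15 - 3*K)
r(W) = 2*W/(-3 + W) (r(W) = (W + W)/(W - 3) = (2*W)/(-3 + W) = 2*W/(-3 + W))
(l(7) + r(-1 - 1))/(-7 + 42) = ((-15 - 3*7) + 2*(-1 - 1)/(-3 + (-1 - 1)))/(-7 + 42) = ((-15 - 21) + 2*(-2)/(-3 - 2))/35 = (-36 + 2*(-2)/(-5))*(1/35) = (-36 + 2*(-2)*(-⅕))*(1/35) = (-36 + ⅘)*(1/35) = -176/5*1/35 = -176/175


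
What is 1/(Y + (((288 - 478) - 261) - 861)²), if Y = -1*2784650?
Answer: -1/1063306 ≈ -9.4046e-7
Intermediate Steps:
Y = -2784650
1/(Y + (((288 - 478) - 261) - 861)²) = 1/(-2784650 + (((288 - 478) - 261) - 861)²) = 1/(-2784650 + ((-190 - 261) - 861)²) = 1/(-2784650 + (-451 - 861)²) = 1/(-2784650 + (-1312)²) = 1/(-2784650 + 1721344) = 1/(-1063306) = -1/1063306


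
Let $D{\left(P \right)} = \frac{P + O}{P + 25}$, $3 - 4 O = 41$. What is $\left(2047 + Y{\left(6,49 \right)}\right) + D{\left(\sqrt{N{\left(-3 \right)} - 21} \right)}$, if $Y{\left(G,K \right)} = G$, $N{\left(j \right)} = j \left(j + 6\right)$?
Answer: $\frac{537803}{262} + \frac{69 i \sqrt{30}}{1310} \approx 2052.7 + 0.2885 i$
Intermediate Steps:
$N{\left(j \right)} = j \left(6 + j\right)$
$O = - \frac{19}{2}$ ($O = \frac{3}{4} - \frac{41}{4} = - \frac{19}{2} \approx -9.5$)
$D{\left(P \right)} = \frac{- \frac{19}{2} + P}{25 + P}$ ($D{\left(P \right)} = \frac{P - \frac{19}{2}}{P + 25} = \frac{- \frac{19}{2} + P}{25 + P}$)
$\left(2047 + Y{\left(6,49 \right)}\right) + D{\left(\sqrt{N{\left(-3 \right)} - 21} \right)} = \left(2047 + 6\right) + \frac{- \frac{19}{2} + \sqrt{- 3 \left(6 - 3\right) - 21}}{25 + \sqrt{- 3 \left(6 - 3\right) - 21}} = 2053 + \frac{- \frac{19}{2} + \sqrt{\left(-3\right) 3 - 21}}{25 + \sqrt{\left(-3\right) 3 - 21}} = 2053 + \frac{- \frac{19}{2} + \sqrt{-9 - 21}}{25 + \sqrt{-9 - 21}} = 2053 + \frac{- \frac{19}{2} + \sqrt{-30}}{25 + \sqrt{-30}} = 2053 + \frac{- \frac{19}{2} + i \sqrt{30}}{25 + i \sqrt{30}}$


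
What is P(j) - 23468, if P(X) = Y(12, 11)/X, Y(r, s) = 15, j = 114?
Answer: -891779/38 ≈ -23468.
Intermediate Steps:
P(X) = 15/X
P(j) - 23468 = 15/114 - 23468 = 15*(1/114) - 23468 = 5/38 - 23468 = -891779/38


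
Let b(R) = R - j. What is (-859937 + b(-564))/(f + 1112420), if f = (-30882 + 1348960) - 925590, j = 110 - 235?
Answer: -71698/125409 ≈ -0.57171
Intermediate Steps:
j = -125
f = 392488 (f = 1318078 - 925590 = 392488)
b(R) = 125 + R (b(R) = R - 1*(-125) = R + 125 = 125 + R)
(-859937 + b(-564))/(f + 1112420) = (-859937 + (125 - 564))/(392488 + 1112420) = (-859937 - 439)/1504908 = -860376*1/1504908 = -71698/125409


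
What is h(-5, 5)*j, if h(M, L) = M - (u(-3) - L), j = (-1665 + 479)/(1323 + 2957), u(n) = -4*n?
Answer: 1779/535 ≈ 3.3252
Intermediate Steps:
j = -593/2140 (j = -1186/4280 = -1186*1/4280 = -593/2140 ≈ -0.27710)
h(M, L) = -12 + L + M (h(M, L) = M - (-4*(-3) - L) = M - (12 - L) = M + (-12 + L) = -12 + L + M)
h(-5, 5)*j = (-12 + 5 - 5)*(-593/2140) = -12*(-593/2140) = 1779/535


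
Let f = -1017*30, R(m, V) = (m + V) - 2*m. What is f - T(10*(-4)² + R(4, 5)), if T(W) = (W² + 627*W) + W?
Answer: -157539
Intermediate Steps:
R(m, V) = V - m (R(m, V) = (V + m) - 2*m = V - m)
T(W) = W² + 628*W
f = -30510
f - T(10*(-4)² + R(4, 5)) = -30510 - (10*(-4)² + (5 - 1*4))*(628 + (10*(-4)² + (5 - 1*4))) = -30510 - (10*16 + (5 - 4))*(628 + (10*16 + (5 - 4))) = -30510 - (160 + 1)*(628 + (160 + 1)) = -30510 - 161*(628 + 161) = -30510 - 161*789 = -30510 - 1*127029 = -30510 - 127029 = -157539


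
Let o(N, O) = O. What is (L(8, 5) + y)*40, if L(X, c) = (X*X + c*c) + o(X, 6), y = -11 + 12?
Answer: 3840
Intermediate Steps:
y = 1
L(X, c) = 6 + X² + c² (L(X, c) = (X*X + c*c) + 6 = (X² + c²) + 6 = 6 + X² + c²)
(L(8, 5) + y)*40 = ((6 + 8² + 5²) + 1)*40 = ((6 + 64 + 25) + 1)*40 = (95 + 1)*40 = 96*40 = 3840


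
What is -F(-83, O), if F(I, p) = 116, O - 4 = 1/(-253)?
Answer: -116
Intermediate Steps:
O = 1011/253 (O = 4 + 1/(-253) = 4 - 1/253 = 1011/253 ≈ 3.9960)
-F(-83, O) = -1*116 = -116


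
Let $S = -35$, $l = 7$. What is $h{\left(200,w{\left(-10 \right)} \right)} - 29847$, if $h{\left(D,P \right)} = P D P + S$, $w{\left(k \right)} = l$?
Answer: $-20082$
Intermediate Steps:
$w{\left(k \right)} = 7$
$h{\left(D,P \right)} = -35 + D P^{2}$ ($h{\left(D,P \right)} = P D P - 35 = D P P - 35 = D P^{2} - 35 = -35 + D P^{2}$)
$h{\left(200,w{\left(-10 \right)} \right)} - 29847 = \left(-35 + 200 \cdot 7^{2}\right) - 29847 = \left(-35 + 200 \cdot 49\right) - 29847 = \left(-35 + 9800\right) - 29847 = 9765 - 29847 = -20082$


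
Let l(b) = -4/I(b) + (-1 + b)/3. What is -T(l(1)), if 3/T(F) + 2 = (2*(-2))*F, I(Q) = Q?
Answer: -3/14 ≈ -0.21429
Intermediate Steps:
l(b) = -⅓ - 4/b + b/3 (l(b) = -4/b + (-1 + b)/3 = -4/b + (-1 + b)*(⅓) = -4/b + (-⅓ + b/3) = -⅓ - 4/b + b/3)
T(F) = 3/(-2 - 4*F) (T(F) = 3/(-2 + (2*(-2))*F) = 3/(-2 - 4*F))
-T(l(1)) = -(-3)/(2 + 4*((⅓)*(-12 + 1*(-1 + 1))/1)) = -(-3)/(2 + 4*((⅓)*1*(-12 + 1*0))) = -(-3)/(2 + 4*((⅓)*1*(-12 + 0))) = -(-3)/(2 + 4*((⅓)*1*(-12))) = -(-3)/(2 + 4*(-4)) = -(-3)/(2 - 16) = -(-3)/(-14) = -(-3)*(-1)/14 = -1*3/14 = -3/14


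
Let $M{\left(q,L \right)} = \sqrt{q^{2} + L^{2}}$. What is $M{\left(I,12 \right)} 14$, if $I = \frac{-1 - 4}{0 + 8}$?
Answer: $\frac{7 \sqrt{9241}}{4} \approx 168.23$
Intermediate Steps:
$I = - \frac{5}{8} \approx -0.625$
$M{\left(q,L \right)} = \sqrt{L^{2} + q^{2}}$
$M{\left(I,12 \right)} 14 = \sqrt{12^{2} + \left(- \frac{5}{8}\right)^{2}} \cdot 14 = \sqrt{144 + \frac{25}{64}} \cdot 14 = \sqrt{\frac{9241}{64}} \cdot 14 = \frac{\sqrt{9241}}{8} \cdot 14 = \frac{7 \sqrt{9241}}{4}$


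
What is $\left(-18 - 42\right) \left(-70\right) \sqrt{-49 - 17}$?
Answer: $4200 i \sqrt{66} \approx 34121.0 i$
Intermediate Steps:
$\left(-18 - 42\right) \left(-70\right) \sqrt{-49 - 17} = \left(-18 - 42\right) \left(-70\right) \sqrt{-66} = \left(-60\right) \left(-70\right) i \sqrt{66} = 4200 i \sqrt{66}$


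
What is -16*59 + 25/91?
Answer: -85879/91 ≈ -943.73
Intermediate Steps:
-16*59 + 25/91 = -944 + 25*(1/91) = -944 + 25/91 = -85879/91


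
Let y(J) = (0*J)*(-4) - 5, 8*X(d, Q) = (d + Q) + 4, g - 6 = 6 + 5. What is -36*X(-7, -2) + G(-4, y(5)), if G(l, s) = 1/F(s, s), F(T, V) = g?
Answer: 767/34 ≈ 22.559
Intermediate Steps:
g = 17 (g = 6 + (6 + 5) = 6 + 11 = 17)
F(T, V) = 17
X(d, Q) = 1/2 + Q/8 + d/8 (X(d, Q) = ((d + Q) + 4)/8 = ((Q + d) + 4)/8 = (4 + Q + d)/8 = 1/2 + Q/8 + d/8)
y(J) = -5 (y(J) = 0*(-4) - 5 = 0 - 5 = -5)
G(l, s) = 1/17
-36*X(-7, -2) + G(-4, y(5)) = -36*(1/2 + (1/8)*(-2) + (1/8)*(-7)) + 1/17 = -36*(1/2 - 1/4 - 7/8) + 1/17 = -36*(-5/8) + 1/17 = 45/2 + 1/17 = 767/34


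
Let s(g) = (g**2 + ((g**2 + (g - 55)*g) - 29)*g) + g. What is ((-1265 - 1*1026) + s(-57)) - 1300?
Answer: -547827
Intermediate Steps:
s(g) = g + g**2 + g*(-29 + g**2 + g*(-55 + g)) (s(g) = (g**2 + ((g**2 + (-55 + g)*g) - 29)*g) + g = (g**2 + ((g**2 + g*(-55 + g)) - 29)*g) + g = (g**2 + (-29 + g**2 + g*(-55 + g))*g) + g = (g**2 + g*(-29 + g**2 + g*(-55 + g))) + g = g + g**2 + g*(-29 + g**2 + g*(-55 + g)))
((-1265 - 1*1026) + s(-57)) - 1300 = ((-1265 - 1*1026) + 2*(-57)*(-14 + (-57)**2 - 27*(-57))) - 1300 = ((-1265 - 1026) + 2*(-57)*(-14 + 3249 + 1539)) - 1300 = (-2291 + 2*(-57)*4774) - 1300 = (-2291 - 544236) - 1300 = -546527 - 1300 = -547827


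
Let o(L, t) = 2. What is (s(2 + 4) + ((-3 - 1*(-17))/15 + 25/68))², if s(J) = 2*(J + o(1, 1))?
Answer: 311416609/1040400 ≈ 299.32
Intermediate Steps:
s(J) = 4 + 2*J (s(J) = 2*(J + 2) = 2*(2 + J) = 4 + 2*J)
(s(2 + 4) + ((-3 - 1*(-17))/15 + 25/68))² = ((4 + 2*(2 + 4)) + ((-3 - 1*(-17))/15 + 25/68))² = ((4 + 2*6) + ((-3 + 17)*(1/15) + 25*(1/68)))² = ((4 + 12) + (14*(1/15) + 25/68))² = (16 + (14/15 + 25/68))² = (16 + 1327/1020)² = (17647/1020)² = 311416609/1040400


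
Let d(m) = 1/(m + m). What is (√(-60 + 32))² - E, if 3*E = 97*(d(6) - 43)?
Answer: 48947/36 ≈ 1359.6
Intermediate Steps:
d(m) = 1/(2*m)
E = -49955/36 (E = (97*((½)/6 - 43))/3 = (97*((½)*(⅙) - 43))/3 = (97*(1/12 - 43))/3 = (97*(-515/12))/3 = (⅓)*(-49955/12) = -49955/36 ≈ -1387.6)
(√(-60 + 32))² - E = (√(-60 + 32))² - 1*(-49955/36) = (√(-28))² + 49955/36 = (2*I*√7)² + 49955/36 = -28 + 49955/36 = 48947/36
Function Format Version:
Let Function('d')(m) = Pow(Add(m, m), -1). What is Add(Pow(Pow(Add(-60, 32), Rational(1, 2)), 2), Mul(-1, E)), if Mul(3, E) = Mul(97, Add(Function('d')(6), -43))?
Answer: Rational(48947, 36) ≈ 1359.6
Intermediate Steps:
Function('d')(m) = Mul(Rational(1, 2), Pow(m, -1)) (Function('d')(m) = Pow(Mul(2, m), -1) = Mul(Rational(1, 2), Pow(m, -1)))
E = Rational(-49955, 36) (E = Mul(Rational(1, 3), Mul(97, Add(Mul(Rational(1, 2), Pow(6, -1)), -43))) = Mul(Rational(1, 3), Mul(97, Add(Mul(Rational(1, 2), Rational(1, 6)), -43))) = Mul(Rational(1, 3), Mul(97, Add(Rational(1, 12), -43))) = Mul(Rational(1, 3), Mul(97, Rational(-515, 12))) = Mul(Rational(1, 3), Rational(-49955, 12)) = Rational(-49955, 36) ≈ -1387.6)
Add(Pow(Pow(Add(-60, 32), Rational(1, 2)), 2), Mul(-1, E)) = Add(Pow(Pow(Add(-60, 32), Rational(1, 2)), 2), Mul(-1, Rational(-49955, 36))) = Add(Pow(Pow(-28, Rational(1, 2)), 2), Rational(49955, 36)) = Add(Pow(Mul(2, I, Pow(7, Rational(1, 2))), 2), Rational(49955, 36)) = Add(-28, Rational(49955, 36)) = Rational(48947, 36)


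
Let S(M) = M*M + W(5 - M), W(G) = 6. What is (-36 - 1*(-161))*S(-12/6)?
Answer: 1250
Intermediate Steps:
S(M) = 6 + M² (S(M) = M*M + 6 = M² + 6 = 6 + M²)
(-36 - 1*(-161))*S(-12/6) = (-36 - 1*(-161))*(6 + (-12/6)²) = (-36 + 161)*(6 + (-12*⅙)²) = 125*(6 + (-2)²) = 125*(6 + 4) = 125*10 = 1250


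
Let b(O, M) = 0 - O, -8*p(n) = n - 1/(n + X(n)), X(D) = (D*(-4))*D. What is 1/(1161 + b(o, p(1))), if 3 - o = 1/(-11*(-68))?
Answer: 748/866185 ≈ 0.00086356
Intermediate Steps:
X(D) = -4*D² (X(D) = (-4*D)*D = -4*D²)
o = 2243/748 (o = 3 - 1/((-11)*(-68)) = 3 - (-1)*(-1)/(11*68) = 3 - 1*1/748 = 3 - 1/748 = 2243/748 ≈ 2.9987)
p(n) = -n/8 + 1/(8*(n - 4*n²)) (p(n) = -(n - 1/(n - 4*n²))/8 = -n/8 + 1/(8*(n - 4*n²)))
b(O, M) = -O
1/(1161 + b(o, p(1))) = 1/(1161 - 1*2243/748) = 1/(1161 - 2243/748) = 1/(866185/748) = 748/866185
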